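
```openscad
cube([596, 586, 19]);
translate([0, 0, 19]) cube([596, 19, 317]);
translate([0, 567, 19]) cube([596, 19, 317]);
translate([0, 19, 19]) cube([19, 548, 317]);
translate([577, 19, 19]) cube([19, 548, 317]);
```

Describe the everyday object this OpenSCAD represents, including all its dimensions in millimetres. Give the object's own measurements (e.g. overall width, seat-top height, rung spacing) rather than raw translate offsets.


An open-topped rectangular box: outside dimensions 596×586×336 mm, with a uniform wall and base thickness of 19 mm. The base is a full 596×586 slab on the floor; four walls sit on top of the base. The front and back walls (the −y and +y sides) span the full width; the two side walls fit between them.


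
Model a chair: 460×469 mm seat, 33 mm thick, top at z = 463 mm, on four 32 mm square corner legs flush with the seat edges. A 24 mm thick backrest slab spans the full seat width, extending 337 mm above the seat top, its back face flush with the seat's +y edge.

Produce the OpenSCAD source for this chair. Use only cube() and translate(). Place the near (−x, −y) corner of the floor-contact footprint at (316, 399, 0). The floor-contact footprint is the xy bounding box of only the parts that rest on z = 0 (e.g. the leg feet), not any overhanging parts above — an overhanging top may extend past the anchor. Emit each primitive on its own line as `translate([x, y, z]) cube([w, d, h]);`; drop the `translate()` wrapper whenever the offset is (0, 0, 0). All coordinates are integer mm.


translate([316, 399, 430]) cube([460, 469, 33]);
translate([316, 399, 0]) cube([32, 32, 430]);
translate([744, 399, 0]) cube([32, 32, 430]);
translate([316, 836, 0]) cube([32, 32, 430]);
translate([744, 836, 0]) cube([32, 32, 430]);
translate([316, 844, 463]) cube([460, 24, 337]);


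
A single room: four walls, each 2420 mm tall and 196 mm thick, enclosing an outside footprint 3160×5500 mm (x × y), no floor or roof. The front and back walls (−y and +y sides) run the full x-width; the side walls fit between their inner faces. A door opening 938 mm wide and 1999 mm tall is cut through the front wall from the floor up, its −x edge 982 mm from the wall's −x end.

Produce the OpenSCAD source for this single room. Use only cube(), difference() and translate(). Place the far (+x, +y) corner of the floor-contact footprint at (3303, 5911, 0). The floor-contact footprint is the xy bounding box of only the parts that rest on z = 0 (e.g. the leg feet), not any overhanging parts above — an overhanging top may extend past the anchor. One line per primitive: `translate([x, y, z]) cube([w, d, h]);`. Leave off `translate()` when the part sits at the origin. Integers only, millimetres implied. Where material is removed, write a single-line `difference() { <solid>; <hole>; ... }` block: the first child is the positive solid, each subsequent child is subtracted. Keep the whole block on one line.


difference() { translate([143, 411, 0]) cube([3160, 196, 2420]); translate([1125, 411, 0]) cube([938, 196, 1999]); }
translate([143, 5715, 0]) cube([3160, 196, 2420]);
translate([143, 607, 0]) cube([196, 5108, 2420]);
translate([3107, 607, 0]) cube([196, 5108, 2420]);


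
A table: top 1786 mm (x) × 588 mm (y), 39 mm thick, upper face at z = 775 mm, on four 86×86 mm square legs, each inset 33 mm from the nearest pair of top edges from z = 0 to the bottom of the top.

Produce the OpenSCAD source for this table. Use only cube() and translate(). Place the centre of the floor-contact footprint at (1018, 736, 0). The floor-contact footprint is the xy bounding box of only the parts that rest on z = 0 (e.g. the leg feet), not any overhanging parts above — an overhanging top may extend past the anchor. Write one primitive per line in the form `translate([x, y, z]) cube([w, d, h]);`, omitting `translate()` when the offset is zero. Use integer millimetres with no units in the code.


translate([125, 442, 736]) cube([1786, 588, 39]);
translate([158, 475, 0]) cube([86, 86, 736]);
translate([1792, 475, 0]) cube([86, 86, 736]);
translate([158, 911, 0]) cube([86, 86, 736]);
translate([1792, 911, 0]) cube([86, 86, 736]);


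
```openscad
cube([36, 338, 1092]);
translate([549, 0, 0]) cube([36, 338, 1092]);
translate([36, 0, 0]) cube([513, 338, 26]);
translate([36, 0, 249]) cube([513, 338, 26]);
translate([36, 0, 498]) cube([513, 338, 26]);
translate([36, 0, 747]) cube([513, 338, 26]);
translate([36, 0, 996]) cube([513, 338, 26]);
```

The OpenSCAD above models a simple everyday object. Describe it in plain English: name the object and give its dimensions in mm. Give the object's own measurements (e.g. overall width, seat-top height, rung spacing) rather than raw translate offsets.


An open bookshelf. Two side panels, each 36 mm thick, 338 mm deep and 1092 mm tall, stand 585 mm apart (outside-to-outside). Between them sit 5 shelves, each 26 mm thick and 338 mm deep, spanning the full gap between the sides. The bottom shelf rests on the floor (its underside at z = 0) and the clear gap between one shelf's top and the next shelf's underside is 223 mm.


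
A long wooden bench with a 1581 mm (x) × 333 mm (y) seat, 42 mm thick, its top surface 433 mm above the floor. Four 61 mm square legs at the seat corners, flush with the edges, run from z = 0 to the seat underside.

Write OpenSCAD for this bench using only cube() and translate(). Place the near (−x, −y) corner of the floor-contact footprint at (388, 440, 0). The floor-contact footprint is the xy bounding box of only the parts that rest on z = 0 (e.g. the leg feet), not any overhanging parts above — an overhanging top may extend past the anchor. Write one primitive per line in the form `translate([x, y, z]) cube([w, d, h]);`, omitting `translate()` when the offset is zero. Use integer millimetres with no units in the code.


// leg_h = 433 − 42 = 391
translate([388, 440, 391]) cube([1581, 333, 42]);
translate([388, 440, 0]) cube([61, 61, 391]);
translate([388, 712, 0]) cube([61, 61, 391]);
translate([1908, 440, 0]) cube([61, 61, 391]);
translate([1908, 712, 0]) cube([61, 61, 391]);


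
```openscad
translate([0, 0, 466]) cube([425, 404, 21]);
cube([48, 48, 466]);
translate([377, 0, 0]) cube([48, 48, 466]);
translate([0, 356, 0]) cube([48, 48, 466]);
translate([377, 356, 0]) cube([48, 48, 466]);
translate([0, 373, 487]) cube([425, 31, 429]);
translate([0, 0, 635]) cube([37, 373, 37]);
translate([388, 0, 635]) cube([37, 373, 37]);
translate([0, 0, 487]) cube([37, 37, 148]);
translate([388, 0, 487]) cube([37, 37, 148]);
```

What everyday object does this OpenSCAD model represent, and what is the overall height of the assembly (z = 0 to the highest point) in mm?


A chair. The overall height is 916 mm.

A slab on four corner posts with a tall panel at the back — a chair. The seat slab sits at z = 466 with thickness 21, and the 429 mm backrest starts at the seat top, so the overall height is 466 + 21 + 429 = 916 mm.


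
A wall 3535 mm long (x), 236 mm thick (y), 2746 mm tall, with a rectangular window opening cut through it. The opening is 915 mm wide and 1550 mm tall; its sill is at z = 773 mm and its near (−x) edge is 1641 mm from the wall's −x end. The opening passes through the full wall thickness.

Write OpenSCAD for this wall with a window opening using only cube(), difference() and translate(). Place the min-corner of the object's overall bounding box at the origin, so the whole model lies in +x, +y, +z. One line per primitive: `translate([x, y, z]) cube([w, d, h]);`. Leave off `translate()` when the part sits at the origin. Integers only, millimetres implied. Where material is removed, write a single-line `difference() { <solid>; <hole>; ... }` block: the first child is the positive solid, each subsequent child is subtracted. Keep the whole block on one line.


difference() { cube([3535, 236, 2746]); translate([1641, 0, 773]) cube([915, 236, 1550]); }


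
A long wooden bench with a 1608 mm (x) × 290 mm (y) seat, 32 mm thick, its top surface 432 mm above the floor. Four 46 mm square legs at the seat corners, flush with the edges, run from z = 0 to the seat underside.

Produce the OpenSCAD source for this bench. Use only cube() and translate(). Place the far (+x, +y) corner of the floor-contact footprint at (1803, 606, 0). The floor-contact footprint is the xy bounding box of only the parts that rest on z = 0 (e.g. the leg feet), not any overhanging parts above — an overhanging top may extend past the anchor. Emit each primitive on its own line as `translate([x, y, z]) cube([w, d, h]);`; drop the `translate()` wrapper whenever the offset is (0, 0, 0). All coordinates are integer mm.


// leg_h = 432 − 32 = 400
translate([195, 316, 400]) cube([1608, 290, 32]);
translate([195, 316, 0]) cube([46, 46, 400]);
translate([195, 560, 0]) cube([46, 46, 400]);
translate([1757, 316, 0]) cube([46, 46, 400]);
translate([1757, 560, 0]) cube([46, 46, 400]);


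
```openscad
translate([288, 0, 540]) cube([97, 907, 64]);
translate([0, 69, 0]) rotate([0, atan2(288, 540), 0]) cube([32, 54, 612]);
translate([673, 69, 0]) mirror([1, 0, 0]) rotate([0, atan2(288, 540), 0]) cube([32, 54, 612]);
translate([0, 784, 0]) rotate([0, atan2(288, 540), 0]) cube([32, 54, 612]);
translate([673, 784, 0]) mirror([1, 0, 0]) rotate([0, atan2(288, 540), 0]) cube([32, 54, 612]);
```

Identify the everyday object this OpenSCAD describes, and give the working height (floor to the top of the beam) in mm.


A sawhorse. The overall height is 604 mm.

A beam across two mirrored pairs of raked legs — a sawhorse. The beam's underside is at z = 540 (matching the legs' vertical rise in atan2(288, 540)) and the beam is 64 mm tall, so its top is at 540 + 64 = 604 mm. The raked legs top out at the beam's underside, so that is the highest point.


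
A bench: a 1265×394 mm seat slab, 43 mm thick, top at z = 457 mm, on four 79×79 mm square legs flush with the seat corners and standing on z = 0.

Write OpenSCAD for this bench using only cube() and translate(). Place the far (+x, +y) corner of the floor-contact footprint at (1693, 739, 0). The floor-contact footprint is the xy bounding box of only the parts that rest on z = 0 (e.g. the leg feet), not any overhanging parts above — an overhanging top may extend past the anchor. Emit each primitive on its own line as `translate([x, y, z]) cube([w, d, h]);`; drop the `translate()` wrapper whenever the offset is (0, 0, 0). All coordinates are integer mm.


translate([428, 345, 414]) cube([1265, 394, 43]);
translate([428, 345, 0]) cube([79, 79, 414]);
translate([428, 660, 0]) cube([79, 79, 414]);
translate([1614, 345, 0]) cube([79, 79, 414]);
translate([1614, 660, 0]) cube([79, 79, 414]);


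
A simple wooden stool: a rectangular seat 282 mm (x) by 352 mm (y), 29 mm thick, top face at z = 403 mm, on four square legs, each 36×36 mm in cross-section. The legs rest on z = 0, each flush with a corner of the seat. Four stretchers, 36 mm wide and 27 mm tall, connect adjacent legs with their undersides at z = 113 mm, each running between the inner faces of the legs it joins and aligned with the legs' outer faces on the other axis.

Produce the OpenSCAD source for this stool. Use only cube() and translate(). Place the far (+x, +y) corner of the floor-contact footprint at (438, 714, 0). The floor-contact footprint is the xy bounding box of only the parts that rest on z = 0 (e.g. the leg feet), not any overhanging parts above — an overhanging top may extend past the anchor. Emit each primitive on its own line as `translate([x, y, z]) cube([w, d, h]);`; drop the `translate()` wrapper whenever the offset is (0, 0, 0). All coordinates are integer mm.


translate([156, 362, 374]) cube([282, 352, 29]);
translate([156, 362, 0]) cube([36, 36, 374]);
translate([402, 362, 0]) cube([36, 36, 374]);
translate([156, 678, 0]) cube([36, 36, 374]);
translate([402, 678, 0]) cube([36, 36, 374]);
translate([192, 362, 113]) cube([210, 36, 27]);
translate([192, 678, 113]) cube([210, 36, 27]);
translate([156, 398, 113]) cube([36, 280, 27]);
translate([402, 398, 113]) cube([36, 280, 27]);


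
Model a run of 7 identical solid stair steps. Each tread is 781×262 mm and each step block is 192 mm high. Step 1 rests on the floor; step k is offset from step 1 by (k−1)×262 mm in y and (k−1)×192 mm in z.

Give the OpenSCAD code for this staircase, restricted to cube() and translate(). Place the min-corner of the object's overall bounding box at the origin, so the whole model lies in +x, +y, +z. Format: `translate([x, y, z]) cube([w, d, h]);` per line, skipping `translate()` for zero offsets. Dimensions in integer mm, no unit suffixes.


cube([781, 262, 192]);
translate([0, 262, 192]) cube([781, 262, 192]);
translate([0, 524, 384]) cube([781, 262, 192]);
translate([0, 786, 576]) cube([781, 262, 192]);
translate([0, 1048, 768]) cube([781, 262, 192]);
translate([0, 1310, 960]) cube([781, 262, 192]);
translate([0, 1572, 1152]) cube([781, 262, 192]);


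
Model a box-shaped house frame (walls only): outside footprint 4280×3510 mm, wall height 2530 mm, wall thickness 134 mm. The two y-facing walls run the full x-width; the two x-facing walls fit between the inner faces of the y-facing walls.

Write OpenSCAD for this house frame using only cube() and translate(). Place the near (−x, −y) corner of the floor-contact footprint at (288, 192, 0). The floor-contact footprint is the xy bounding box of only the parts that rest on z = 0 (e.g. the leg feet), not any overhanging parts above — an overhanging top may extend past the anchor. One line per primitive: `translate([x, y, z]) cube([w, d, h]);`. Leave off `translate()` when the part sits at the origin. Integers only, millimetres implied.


translate([288, 192, 0]) cube([4280, 134, 2530]);
translate([288, 3568, 0]) cube([4280, 134, 2530]);
translate([288, 326, 0]) cube([134, 3242, 2530]);
translate([4434, 326, 0]) cube([134, 3242, 2530]);


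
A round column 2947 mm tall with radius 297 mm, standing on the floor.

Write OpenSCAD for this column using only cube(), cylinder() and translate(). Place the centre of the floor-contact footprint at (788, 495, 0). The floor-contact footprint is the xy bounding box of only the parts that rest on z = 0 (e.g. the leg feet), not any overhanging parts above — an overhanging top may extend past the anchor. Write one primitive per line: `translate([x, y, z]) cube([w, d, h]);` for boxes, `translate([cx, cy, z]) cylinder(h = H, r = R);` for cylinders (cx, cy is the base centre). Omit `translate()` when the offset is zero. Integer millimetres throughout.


translate([788, 495, 0]) cylinder(h = 2947, r = 297);


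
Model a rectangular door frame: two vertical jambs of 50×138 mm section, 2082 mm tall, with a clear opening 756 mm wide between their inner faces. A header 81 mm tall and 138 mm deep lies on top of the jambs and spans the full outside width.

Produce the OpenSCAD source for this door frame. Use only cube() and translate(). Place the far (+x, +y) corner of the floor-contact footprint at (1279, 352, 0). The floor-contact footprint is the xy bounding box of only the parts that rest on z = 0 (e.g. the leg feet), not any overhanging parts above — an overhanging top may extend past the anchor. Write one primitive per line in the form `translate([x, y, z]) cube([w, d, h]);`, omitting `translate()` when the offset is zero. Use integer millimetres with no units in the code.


translate([423, 214, 0]) cube([50, 138, 2082]);
translate([1229, 214, 0]) cube([50, 138, 2082]);
translate([423, 214, 2082]) cube([856, 138, 81]);


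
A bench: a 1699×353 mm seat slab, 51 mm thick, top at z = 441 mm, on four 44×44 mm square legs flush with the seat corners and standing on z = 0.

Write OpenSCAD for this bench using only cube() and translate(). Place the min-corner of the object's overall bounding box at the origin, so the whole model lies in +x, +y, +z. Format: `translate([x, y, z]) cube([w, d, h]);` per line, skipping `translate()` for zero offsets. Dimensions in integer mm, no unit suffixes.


// leg_h = 441 − 51 = 390
translate([0, 0, 390]) cube([1699, 353, 51]);
cube([44, 44, 390]);
translate([0, 309, 0]) cube([44, 44, 390]);
translate([1655, 0, 0]) cube([44, 44, 390]);
translate([1655, 309, 0]) cube([44, 44, 390]);


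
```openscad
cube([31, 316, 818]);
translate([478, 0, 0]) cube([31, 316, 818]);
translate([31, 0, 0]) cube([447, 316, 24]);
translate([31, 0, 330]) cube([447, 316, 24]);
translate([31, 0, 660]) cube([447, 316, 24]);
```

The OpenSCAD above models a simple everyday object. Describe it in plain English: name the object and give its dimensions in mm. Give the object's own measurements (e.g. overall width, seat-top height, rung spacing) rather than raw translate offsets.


An open bookshelf. Two side panels, each 31 mm thick, 316 mm deep and 818 mm tall, stand 509 mm apart (outside-to-outside). Between them sit 3 shelves, each 24 mm thick and 316 mm deep, spanning the full gap between the sides. The bottom shelf rests on the floor (its underside at z = 0) and the clear gap between one shelf's top and the next shelf's underside is 306 mm.


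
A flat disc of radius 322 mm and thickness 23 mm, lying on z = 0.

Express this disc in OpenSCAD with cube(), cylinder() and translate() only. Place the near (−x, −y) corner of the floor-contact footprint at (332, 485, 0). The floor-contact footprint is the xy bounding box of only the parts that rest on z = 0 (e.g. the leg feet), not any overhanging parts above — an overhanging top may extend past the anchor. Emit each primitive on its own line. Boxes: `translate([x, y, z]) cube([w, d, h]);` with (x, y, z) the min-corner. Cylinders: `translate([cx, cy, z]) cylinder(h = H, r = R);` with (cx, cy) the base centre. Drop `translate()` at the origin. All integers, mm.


translate([654, 807, 0]) cylinder(h = 23, r = 322);


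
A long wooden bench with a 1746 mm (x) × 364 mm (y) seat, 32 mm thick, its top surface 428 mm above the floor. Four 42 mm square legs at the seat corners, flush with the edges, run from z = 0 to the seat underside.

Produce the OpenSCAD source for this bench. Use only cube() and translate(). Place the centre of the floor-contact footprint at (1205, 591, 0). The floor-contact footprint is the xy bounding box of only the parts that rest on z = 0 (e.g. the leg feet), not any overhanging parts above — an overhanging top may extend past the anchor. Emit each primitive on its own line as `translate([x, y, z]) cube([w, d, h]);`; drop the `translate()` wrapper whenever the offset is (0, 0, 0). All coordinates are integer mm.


// leg_h = 428 − 32 = 396
translate([332, 409, 396]) cube([1746, 364, 32]);
translate([332, 409, 0]) cube([42, 42, 396]);
translate([332, 731, 0]) cube([42, 42, 396]);
translate([2036, 409, 0]) cube([42, 42, 396]);
translate([2036, 731, 0]) cube([42, 42, 396]);


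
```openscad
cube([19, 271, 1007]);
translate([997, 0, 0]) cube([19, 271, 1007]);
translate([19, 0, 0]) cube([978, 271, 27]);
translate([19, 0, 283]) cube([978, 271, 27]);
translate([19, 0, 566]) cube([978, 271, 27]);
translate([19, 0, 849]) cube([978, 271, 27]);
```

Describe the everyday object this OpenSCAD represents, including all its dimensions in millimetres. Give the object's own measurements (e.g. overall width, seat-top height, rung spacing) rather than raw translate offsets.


An open bookshelf. Two side panels, each 19 mm thick, 271 mm deep and 1007 mm tall, stand 1016 mm apart (outside-to-outside). Between them sit 4 shelves, each 27 mm thick and 271 mm deep, spanning the full gap between the sides. The bottom shelf rests on the floor (its underside at z = 0) and the clear gap between one shelf's top and the next shelf's underside is 256 mm.


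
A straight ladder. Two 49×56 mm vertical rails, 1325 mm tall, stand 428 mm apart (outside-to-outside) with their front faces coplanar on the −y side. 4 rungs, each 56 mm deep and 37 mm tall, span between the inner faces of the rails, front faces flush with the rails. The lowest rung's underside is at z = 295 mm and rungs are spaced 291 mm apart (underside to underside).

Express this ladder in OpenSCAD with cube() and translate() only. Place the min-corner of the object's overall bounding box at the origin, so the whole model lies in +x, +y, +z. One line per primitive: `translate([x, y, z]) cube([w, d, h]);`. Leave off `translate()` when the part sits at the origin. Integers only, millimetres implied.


// rung span = 428 - 2*49 = 330
// rung[k] z = 295 + k*291
cube([49, 56, 1325]);
translate([379, 0, 0]) cube([49, 56, 1325]);
translate([49, 0, 295]) cube([330, 56, 37]);
translate([49, 0, 586]) cube([330, 56, 37]);
translate([49, 0, 877]) cube([330, 56, 37]);
translate([49, 0, 1168]) cube([330, 56, 37]);


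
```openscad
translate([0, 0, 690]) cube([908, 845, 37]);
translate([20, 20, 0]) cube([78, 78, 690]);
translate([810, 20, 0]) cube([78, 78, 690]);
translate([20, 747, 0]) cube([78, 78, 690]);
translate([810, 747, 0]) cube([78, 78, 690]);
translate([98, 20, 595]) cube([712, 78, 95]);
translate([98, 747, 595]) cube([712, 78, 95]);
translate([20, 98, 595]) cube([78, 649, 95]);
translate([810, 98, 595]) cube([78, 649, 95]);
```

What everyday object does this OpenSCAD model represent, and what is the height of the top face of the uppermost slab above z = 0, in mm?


A table. The table height is 727 mm.

A 908×845×37 slab sits at z = 690 on four 78 mm square posts — a table. The top surface is at 690 + 37 = 727 mm.


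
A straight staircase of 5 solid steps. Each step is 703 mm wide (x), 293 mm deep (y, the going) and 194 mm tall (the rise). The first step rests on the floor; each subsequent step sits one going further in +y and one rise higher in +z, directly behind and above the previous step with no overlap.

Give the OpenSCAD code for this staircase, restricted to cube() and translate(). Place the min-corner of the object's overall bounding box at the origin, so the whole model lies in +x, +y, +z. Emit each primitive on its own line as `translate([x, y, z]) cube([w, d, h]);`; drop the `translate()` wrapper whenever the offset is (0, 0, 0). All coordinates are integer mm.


cube([703, 293, 194]);
translate([0, 293, 194]) cube([703, 293, 194]);
translate([0, 586, 388]) cube([703, 293, 194]);
translate([0, 879, 582]) cube([703, 293, 194]);
translate([0, 1172, 776]) cube([703, 293, 194]);


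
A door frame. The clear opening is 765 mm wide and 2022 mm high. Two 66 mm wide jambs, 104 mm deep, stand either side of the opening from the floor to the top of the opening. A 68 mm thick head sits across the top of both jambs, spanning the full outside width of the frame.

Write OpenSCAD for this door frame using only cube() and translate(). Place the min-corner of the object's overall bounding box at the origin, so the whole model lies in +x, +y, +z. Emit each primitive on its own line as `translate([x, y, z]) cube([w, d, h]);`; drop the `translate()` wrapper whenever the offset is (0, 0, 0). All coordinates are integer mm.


cube([66, 104, 2022]);
translate([831, 0, 0]) cube([66, 104, 2022]);
translate([0, 0, 2022]) cube([897, 104, 68]);


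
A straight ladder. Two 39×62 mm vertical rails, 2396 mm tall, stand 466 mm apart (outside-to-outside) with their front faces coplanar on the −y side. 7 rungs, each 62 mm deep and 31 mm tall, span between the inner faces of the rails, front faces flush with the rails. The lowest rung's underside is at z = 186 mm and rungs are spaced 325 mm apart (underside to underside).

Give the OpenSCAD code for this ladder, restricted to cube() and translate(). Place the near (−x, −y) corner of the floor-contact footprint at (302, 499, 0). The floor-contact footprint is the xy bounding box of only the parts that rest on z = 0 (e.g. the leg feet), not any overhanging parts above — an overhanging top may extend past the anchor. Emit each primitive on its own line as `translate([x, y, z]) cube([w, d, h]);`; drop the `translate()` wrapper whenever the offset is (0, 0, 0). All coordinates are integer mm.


// rung span = 466 - 2*39 = 388
// rung[k] z = 186 + k*325
translate([302, 499, 0]) cube([39, 62, 2396]);
translate([729, 499, 0]) cube([39, 62, 2396]);
translate([341, 499, 186]) cube([388, 62, 31]);
translate([341, 499, 511]) cube([388, 62, 31]);
translate([341, 499, 836]) cube([388, 62, 31]);
translate([341, 499, 1161]) cube([388, 62, 31]);
translate([341, 499, 1486]) cube([388, 62, 31]);
translate([341, 499, 1811]) cube([388, 62, 31]);
translate([341, 499, 2136]) cube([388, 62, 31]);


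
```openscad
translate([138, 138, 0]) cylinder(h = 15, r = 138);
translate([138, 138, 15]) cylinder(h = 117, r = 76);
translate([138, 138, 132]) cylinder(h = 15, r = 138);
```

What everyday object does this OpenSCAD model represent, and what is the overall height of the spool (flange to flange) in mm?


A spool. The overall height is 147 mm.

Three coaxial cylinders, large–small–large — a spool. Two 15 mm flanges and a 117 mm core give 15 + 117 + 15 = 147 mm.


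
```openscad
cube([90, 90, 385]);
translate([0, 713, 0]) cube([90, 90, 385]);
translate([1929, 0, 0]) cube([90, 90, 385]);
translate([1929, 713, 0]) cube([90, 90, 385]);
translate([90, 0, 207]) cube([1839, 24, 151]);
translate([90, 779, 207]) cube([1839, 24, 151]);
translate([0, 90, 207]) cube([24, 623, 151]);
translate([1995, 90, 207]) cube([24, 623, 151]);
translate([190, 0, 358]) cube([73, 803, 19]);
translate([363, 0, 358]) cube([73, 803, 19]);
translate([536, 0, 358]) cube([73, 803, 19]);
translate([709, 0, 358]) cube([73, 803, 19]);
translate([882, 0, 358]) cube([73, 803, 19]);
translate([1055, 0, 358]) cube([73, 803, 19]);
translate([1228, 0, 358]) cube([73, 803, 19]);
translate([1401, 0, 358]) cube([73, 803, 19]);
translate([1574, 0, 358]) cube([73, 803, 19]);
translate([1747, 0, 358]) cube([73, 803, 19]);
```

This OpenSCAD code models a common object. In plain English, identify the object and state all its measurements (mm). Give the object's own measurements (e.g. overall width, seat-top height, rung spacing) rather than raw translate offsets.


A bed frame 2019 mm long (x) by 803 mm wide (y). Four 90×90 mm corner posts, 385 mm tall, at the corners of the footprint. Four rails of 24 mm thickness and 151 mm height run between adjacent posts with their undersides at z = 207 mm, their outer faces flush with the outside of the frame (the two x-running rails run between the posts' inner faces; the two y-running rails run between the posts' inner faces). 10 slats, each 73 mm wide (x) and 19 mm thick, lie across the top of the two x-running rails, running the full 803 mm width of the frame in y; along x they sit between the end posts with a 100 mm gap after the −x posts and between neighbouring slats, leaving 109 mm before the +x posts.


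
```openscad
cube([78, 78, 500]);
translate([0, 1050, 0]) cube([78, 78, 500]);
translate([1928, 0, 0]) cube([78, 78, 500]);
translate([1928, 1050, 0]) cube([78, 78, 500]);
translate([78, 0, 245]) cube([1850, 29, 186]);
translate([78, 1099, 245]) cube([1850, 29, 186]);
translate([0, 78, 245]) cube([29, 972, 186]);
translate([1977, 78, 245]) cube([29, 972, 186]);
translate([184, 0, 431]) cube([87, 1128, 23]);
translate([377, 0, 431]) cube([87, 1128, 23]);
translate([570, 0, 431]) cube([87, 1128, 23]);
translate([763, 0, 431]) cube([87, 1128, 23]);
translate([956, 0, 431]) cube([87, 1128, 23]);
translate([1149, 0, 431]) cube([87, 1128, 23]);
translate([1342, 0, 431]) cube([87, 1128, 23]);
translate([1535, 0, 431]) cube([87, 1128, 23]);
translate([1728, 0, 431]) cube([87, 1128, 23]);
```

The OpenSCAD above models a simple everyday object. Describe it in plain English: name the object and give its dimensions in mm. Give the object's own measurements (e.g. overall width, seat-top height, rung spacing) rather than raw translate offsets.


A bed frame 2006 mm long (x) by 1128 mm wide (y). Four 78×78 mm corner posts, 500 mm tall, at the corners of the footprint. Four rails of 29 mm thickness and 186 mm height run between adjacent posts with their undersides at z = 245 mm, their outer faces flush with the outside of the frame (the two x-running rails run between the posts' inner faces; the two y-running rails run between the posts' inner faces). 9 slats, each 87 mm wide (x) and 23 mm thick, lie across the top of the two x-running rails, running the full 1128 mm width of the frame in y; along x they sit between the end posts with a 106 mm gap after the −x posts and between neighbouring slats, leaving 113 mm before the +x posts.


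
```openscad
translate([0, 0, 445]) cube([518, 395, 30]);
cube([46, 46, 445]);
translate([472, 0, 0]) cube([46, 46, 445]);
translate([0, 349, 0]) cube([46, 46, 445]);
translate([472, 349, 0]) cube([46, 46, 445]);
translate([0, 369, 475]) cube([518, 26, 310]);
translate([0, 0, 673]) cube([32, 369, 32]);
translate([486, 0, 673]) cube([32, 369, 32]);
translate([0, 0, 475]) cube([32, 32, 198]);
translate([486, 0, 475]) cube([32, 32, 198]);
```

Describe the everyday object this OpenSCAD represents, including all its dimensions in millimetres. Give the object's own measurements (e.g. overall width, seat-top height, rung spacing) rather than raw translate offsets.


A chair. The seat is a 518×395×30 mm slab with its top at z = 475 mm, on four 46×46 mm corner legs (flush with the seat edges, standing on z = 0). A flat backrest 26 mm thick, 310 mm tall, spans the full seat width and rises from the seat top along its +y edge, rear face flush with the rear of the seat. Two armrests of 32×32 mm section run along each side from the seat's front edge to the front of the backrest, top faces 230 mm above the seat top and outer faces flush with the seat's x-edges; a 32×32 mm post under the front of each armrest stands on the seat at the front corner.


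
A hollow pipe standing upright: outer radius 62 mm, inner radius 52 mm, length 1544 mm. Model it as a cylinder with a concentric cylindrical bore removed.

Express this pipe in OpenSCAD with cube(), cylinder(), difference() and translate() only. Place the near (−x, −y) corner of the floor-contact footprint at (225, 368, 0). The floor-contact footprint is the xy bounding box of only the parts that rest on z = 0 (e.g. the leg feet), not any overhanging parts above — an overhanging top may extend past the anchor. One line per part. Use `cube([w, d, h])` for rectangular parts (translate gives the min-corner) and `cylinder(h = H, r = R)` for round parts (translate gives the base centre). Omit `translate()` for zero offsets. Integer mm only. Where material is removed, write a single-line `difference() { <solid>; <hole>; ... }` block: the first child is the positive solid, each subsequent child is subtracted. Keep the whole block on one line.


difference() { translate([287, 430, 0]) cylinder(h = 1544, r = 62); translate([287, 430, 0]) cylinder(h = 1544, r = 52); }


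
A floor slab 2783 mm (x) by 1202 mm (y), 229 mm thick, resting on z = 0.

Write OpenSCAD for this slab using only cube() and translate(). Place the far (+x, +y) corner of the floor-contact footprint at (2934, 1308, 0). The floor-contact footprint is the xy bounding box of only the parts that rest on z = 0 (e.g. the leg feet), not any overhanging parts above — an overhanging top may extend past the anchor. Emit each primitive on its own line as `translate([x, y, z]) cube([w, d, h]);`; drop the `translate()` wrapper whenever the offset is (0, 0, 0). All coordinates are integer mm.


translate([151, 106, 0]) cube([2783, 1202, 229]);


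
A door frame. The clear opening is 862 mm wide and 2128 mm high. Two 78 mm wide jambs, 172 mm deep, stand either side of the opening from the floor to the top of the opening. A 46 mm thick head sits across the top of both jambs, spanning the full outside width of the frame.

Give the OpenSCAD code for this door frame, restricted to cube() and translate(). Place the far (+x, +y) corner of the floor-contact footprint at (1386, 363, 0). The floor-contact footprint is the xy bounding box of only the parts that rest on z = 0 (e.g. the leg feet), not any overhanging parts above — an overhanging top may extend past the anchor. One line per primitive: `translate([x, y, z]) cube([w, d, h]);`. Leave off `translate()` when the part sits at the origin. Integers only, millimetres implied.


translate([368, 191, 0]) cube([78, 172, 2128]);
translate([1308, 191, 0]) cube([78, 172, 2128]);
translate([368, 191, 2128]) cube([1018, 172, 46]);


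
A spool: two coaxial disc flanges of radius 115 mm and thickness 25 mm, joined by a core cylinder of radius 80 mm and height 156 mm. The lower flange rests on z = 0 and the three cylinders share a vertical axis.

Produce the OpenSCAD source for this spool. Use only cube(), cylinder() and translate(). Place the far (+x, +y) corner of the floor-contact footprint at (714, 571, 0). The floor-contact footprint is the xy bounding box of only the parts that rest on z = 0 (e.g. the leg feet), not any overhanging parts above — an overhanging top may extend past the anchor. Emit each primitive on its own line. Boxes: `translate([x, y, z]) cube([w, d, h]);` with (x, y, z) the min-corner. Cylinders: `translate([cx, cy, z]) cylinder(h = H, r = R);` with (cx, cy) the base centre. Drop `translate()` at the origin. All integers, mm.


translate([599, 456, 0]) cylinder(h = 25, r = 115);
translate([599, 456, 25]) cylinder(h = 156, r = 80);
translate([599, 456, 181]) cylinder(h = 25, r = 115);


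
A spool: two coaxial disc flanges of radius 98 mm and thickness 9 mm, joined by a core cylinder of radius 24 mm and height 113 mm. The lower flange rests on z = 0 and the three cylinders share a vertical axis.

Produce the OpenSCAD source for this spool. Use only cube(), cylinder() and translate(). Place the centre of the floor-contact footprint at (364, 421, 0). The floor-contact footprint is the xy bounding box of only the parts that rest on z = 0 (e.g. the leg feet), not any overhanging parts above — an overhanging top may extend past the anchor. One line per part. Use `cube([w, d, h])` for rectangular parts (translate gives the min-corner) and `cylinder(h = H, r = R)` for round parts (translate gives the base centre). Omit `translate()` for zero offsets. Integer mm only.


translate([364, 421, 0]) cylinder(h = 9, r = 98);
translate([364, 421, 9]) cylinder(h = 113, r = 24);
translate([364, 421, 122]) cylinder(h = 9, r = 98);


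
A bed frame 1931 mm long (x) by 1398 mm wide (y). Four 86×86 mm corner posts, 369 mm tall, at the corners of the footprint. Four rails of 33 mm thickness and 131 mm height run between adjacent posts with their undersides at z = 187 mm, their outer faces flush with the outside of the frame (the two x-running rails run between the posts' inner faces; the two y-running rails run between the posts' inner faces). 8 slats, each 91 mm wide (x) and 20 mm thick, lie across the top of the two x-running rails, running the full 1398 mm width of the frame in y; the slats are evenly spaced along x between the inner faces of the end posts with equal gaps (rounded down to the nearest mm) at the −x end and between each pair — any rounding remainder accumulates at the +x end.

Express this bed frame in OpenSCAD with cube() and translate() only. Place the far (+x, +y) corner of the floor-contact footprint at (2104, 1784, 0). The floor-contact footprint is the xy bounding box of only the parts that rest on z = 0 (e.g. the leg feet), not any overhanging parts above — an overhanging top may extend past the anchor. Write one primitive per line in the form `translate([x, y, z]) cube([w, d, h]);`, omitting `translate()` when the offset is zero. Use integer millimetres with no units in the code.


translate([173, 386, 0]) cube([86, 86, 369]);
translate([173, 1698, 0]) cube([86, 86, 369]);
translate([2018, 386, 0]) cube([86, 86, 369]);
translate([2018, 1698, 0]) cube([86, 86, 369]);
translate([259, 386, 187]) cube([1759, 33, 131]);
translate([259, 1751, 187]) cube([1759, 33, 131]);
translate([173, 472, 187]) cube([33, 1226, 131]);
translate([2071, 472, 187]) cube([33, 1226, 131]);
translate([373, 386, 318]) cube([91, 1398, 20]);
translate([578, 386, 318]) cube([91, 1398, 20]);
translate([783, 386, 318]) cube([91, 1398, 20]);
translate([988, 386, 318]) cube([91, 1398, 20]);
translate([1193, 386, 318]) cube([91, 1398, 20]);
translate([1398, 386, 318]) cube([91, 1398, 20]);
translate([1603, 386, 318]) cube([91, 1398, 20]);
translate([1808, 386, 318]) cube([91, 1398, 20]);


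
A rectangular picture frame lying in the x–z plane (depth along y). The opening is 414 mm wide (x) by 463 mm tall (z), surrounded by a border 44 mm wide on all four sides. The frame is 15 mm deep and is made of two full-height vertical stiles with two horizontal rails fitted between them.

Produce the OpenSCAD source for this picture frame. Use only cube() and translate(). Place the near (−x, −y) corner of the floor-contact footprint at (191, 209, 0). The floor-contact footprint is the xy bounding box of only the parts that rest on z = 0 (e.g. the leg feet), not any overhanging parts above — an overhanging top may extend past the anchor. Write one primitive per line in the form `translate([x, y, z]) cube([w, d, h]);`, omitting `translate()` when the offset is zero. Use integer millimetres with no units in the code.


translate([191, 209, 0]) cube([44, 15, 551]);
translate([649, 209, 0]) cube([44, 15, 551]);
translate([235, 209, 0]) cube([414, 15, 44]);
translate([235, 209, 507]) cube([414, 15, 44]);


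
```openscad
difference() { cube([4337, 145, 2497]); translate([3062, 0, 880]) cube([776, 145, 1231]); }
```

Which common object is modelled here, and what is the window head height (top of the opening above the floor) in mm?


A wall with a window opening. The window head height is 2111 mm.

A wall with a rectangular opening subtracted — a window. Sill at z = 880, opening 1231 mm tall, so the head is at 880 + 1231 = 2111 mm.


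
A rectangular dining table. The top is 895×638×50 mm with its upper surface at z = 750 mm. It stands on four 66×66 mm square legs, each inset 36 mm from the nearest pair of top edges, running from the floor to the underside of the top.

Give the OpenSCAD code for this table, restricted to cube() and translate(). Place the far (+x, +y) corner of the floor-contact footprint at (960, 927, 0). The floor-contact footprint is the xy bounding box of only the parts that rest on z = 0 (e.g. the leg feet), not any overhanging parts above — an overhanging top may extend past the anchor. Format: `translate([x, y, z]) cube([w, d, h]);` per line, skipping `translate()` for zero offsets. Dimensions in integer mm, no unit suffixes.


translate([101, 325, 700]) cube([895, 638, 50]);
translate([137, 361, 0]) cube([66, 66, 700]);
translate([894, 361, 0]) cube([66, 66, 700]);
translate([137, 861, 0]) cube([66, 66, 700]);
translate([894, 861, 0]) cube([66, 66, 700]);


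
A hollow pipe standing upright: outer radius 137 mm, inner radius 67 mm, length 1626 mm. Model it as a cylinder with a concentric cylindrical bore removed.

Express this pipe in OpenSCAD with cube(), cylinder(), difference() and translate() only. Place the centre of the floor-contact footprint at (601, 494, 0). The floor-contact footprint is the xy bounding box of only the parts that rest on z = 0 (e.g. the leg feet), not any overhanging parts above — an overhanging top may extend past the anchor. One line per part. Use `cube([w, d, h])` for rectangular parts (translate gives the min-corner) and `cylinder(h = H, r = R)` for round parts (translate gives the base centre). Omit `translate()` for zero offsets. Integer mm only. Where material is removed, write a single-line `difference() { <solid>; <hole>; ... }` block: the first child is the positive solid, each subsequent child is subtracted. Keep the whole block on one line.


difference() { translate([601, 494, 0]) cylinder(h = 1626, r = 137); translate([601, 494, 0]) cylinder(h = 1626, r = 67); }


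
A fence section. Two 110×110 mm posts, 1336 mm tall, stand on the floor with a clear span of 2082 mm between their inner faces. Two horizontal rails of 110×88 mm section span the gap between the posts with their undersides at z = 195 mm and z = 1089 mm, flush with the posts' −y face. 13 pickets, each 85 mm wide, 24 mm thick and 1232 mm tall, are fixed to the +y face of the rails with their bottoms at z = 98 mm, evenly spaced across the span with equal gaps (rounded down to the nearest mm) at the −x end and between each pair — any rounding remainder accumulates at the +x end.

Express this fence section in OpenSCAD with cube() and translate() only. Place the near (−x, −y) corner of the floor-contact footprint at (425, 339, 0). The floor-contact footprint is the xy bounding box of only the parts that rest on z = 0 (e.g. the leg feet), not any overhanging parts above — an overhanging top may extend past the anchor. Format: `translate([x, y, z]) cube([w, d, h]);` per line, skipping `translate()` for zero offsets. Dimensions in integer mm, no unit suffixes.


translate([425, 339, 0]) cube([110, 110, 1336]);
translate([2617, 339, 0]) cube([110, 110, 1336]);
translate([535, 339, 195]) cube([2082, 110, 88]);
translate([535, 339, 1089]) cube([2082, 110, 88]);
translate([604, 449, 98]) cube([85, 24, 1232]);
translate([758, 449, 98]) cube([85, 24, 1232]);
translate([912, 449, 98]) cube([85, 24, 1232]);
translate([1066, 449, 98]) cube([85, 24, 1232]);
translate([1220, 449, 98]) cube([85, 24, 1232]);
translate([1374, 449, 98]) cube([85, 24, 1232]);
translate([1528, 449, 98]) cube([85, 24, 1232]);
translate([1682, 449, 98]) cube([85, 24, 1232]);
translate([1836, 449, 98]) cube([85, 24, 1232]);
translate([1990, 449, 98]) cube([85, 24, 1232]);
translate([2144, 449, 98]) cube([85, 24, 1232]);
translate([2298, 449, 98]) cube([85, 24, 1232]);
translate([2452, 449, 98]) cube([85, 24, 1232]);
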